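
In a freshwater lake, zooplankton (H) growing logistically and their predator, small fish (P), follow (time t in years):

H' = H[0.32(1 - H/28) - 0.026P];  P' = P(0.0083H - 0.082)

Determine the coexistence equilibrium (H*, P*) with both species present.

H* ≈ 9.88, P* ≈ 7.97

From dP/dt = 0 with P > 0: 0.0083H* = 0.082, so H* = 9.88.
Substitute into dH/dt = 0: 0.32(1 - 9.88/28) = 0.026P*.
The bracket is 0.647, giving P* = 0.207/0.026 = 7.97.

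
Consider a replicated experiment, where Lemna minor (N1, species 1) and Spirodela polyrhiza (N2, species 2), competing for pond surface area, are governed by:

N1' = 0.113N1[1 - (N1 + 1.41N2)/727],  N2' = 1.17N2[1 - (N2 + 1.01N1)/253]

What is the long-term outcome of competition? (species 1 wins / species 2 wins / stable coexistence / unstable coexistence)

Compare the nullcline intercepts: K1/α12 = 727/1.41 = 516 > K2 = 253; K2/α21 = 253/1.01 = 250 < K1 = 727.
Since the inequalities point opposite ways, species 1 can invade but species 2 cannot.

species 1 excludes species 2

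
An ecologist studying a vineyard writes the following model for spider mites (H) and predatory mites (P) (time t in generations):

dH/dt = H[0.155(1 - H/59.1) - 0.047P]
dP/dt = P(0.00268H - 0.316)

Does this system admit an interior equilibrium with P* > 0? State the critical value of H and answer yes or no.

The predator equation gives dP/dt > 0 only when H > 0.316/0.00268 = 118.
Without the predator, H → K = 59.1. Since 59.1 < 118, the predator cannot invade.

Threshold H = 118; K < 118, so no, the predator goes extinct.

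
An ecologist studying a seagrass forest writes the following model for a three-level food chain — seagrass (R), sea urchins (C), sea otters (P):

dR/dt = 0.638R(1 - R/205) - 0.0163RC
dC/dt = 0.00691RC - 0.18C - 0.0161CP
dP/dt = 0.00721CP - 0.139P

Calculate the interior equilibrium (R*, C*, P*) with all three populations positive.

R* ≈ 104, C* ≈ 19.3, P* ≈ 33.5

From dP/dt = 0: 0.00721C* = 0.139, so C* = 19.3.
From dR/dt = 0: 0.638(1 - R*/205) = 0.0163·19.3, giving R* = 205·(1 - 0.493) = 104.
From dC/dt = 0: 0.00691·104 - 0.18 = 0.0161P*, so P* = 0.539/0.0161 = 33.5.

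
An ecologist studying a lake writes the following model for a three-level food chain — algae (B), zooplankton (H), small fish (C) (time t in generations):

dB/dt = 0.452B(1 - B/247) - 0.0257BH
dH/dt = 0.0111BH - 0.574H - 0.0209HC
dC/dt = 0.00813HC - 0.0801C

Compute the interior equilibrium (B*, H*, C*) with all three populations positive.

From dC/dt = 0: 0.00813H* = 0.0801, so H* = 9.85.
From dB/dt = 0: 0.452(1 - B*/247) = 0.0257·9.85, giving B* = 247·(1 - 0.56) = 109.
From dH/dt = 0: 0.0111·109 - 0.574 = 0.0209C*, so C* = 0.632/0.0209 = 30.2.

B* ≈ 109, H* ≈ 9.85, C* ≈ 30.2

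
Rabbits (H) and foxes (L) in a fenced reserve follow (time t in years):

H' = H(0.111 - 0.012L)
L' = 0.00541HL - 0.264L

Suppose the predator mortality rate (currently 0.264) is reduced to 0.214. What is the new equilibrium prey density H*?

H* ≈ 39.6

At the interior fixed point, setting dL/dt = 0 with L > 0 fixes H* = (predator death rate)/(HL coefficient) — independent of the other coefficients.
With the change, H* = 0.214/0.00541 = 39.6; it falls from 48.8.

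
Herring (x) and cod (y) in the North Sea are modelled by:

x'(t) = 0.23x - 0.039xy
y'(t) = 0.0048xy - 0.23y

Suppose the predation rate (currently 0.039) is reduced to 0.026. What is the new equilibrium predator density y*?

y* ≈ 8.85

At the interior fixed point, setting dx/dt = 0 with x > 0 fixes y* = (prey growth rate)/(xy coefficient) — independent of the other coefficients.
With the change, y* = 0.23/0.026 = 8.85; it rises from 5.9.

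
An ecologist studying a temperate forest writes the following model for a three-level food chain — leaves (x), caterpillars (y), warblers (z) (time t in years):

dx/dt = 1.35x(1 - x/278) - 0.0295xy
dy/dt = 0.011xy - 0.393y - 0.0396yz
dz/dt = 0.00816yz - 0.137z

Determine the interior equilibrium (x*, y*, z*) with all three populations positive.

x* ≈ 176, y* ≈ 16.8, z* ≈ 39

From dz/dt = 0: 0.00816y* = 0.137, so y* = 16.8.
From dx/dt = 0: 1.35(1 - x*/278) = 0.0295·16.8, giving x* = 278·(1 - 0.367) = 176.
From dy/dt = 0: 0.011·176 - 0.393 = 0.0396z*, so z* = 1.54/0.0396 = 39.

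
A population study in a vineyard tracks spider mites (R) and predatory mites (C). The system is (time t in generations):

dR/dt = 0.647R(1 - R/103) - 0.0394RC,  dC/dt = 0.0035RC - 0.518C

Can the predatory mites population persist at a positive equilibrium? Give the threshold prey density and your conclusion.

The predator equation gives dC/dt > 0 only when R > 0.518/0.0035 = 148.
Without the predator, R → K = 103. Since 103 < 148, the predator cannot invade.

Threshold R = 148; K < 148, so no, the predator goes extinct.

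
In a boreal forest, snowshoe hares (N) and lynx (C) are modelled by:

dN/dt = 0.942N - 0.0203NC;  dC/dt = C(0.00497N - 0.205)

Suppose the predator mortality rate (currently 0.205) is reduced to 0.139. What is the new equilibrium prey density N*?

At the interior fixed point, setting dC/dt = 0 with C > 0 fixes N* = (predator death rate)/(NC coefficient) — independent of the other coefficients.
With the change, N* = 0.139/0.00497 = 28; it falls from 41.2.

N* ≈ 28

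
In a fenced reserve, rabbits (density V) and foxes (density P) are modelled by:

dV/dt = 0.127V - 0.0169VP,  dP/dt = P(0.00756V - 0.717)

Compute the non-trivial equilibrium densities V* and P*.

V* ≈ 94.8, P* ≈ 7.51

Set dP/dt = 0 with P > 0: 0.00756V - 0.717 = 0, so V* = 0.717/0.00756 = 94.8.
Set dV/dt = 0 with V > 0: 0.127 - 0.0169P = 0, so P* = 0.127/0.0169 = 7.51.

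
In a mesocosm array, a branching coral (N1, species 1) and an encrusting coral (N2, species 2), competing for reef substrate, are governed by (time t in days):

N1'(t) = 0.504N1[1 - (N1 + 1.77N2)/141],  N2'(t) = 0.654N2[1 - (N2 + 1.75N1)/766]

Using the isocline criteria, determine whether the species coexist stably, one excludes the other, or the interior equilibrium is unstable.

Compare the nullcline intercepts: K1/α12 = 141/1.77 = 79.7 < K2 = 766; K2/α21 = 766/1.75 = 438 > K1 = 141.
Since the inequalities point opposite ways, species 2 can invade but species 1 cannot.

species 2 excludes species 1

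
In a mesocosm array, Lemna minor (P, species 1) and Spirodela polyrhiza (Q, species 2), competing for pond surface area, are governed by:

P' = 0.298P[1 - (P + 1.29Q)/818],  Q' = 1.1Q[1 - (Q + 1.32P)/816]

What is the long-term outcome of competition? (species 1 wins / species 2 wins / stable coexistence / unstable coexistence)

unstable coexistence (outcome depends on initial conditions)

Compare the nullcline intercepts: K1/α12 = 818/1.29 = 634 < K2 = 816; K2/α21 = 816/1.32 = 618 < K1 = 818.
Since both are reversed, neither can invade when rare; the interior point is a saddle.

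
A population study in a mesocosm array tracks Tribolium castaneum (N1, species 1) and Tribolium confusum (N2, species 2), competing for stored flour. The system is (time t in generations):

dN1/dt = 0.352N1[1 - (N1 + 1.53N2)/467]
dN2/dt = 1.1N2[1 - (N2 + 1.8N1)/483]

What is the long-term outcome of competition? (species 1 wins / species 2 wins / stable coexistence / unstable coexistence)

unstable coexistence (outcome depends on initial conditions)

Compare the nullcline intercepts: K1/α12 = 467/1.53 = 305 < K2 = 483; K2/α21 = 483/1.8 = 268 < K1 = 467.
Since both are reversed, neither can invade when rare; the interior point is a saddle.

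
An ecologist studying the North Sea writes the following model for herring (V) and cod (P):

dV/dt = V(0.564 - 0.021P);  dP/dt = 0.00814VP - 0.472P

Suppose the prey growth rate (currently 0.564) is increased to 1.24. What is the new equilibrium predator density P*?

At the interior fixed point, setting dV/dt = 0 with V > 0 fixes P* = (prey growth rate)/(VP coefficient) — independent of the other coefficients.
With the change, P* = 1.24/0.021 = 59; it rises from 26.9.

P* ≈ 59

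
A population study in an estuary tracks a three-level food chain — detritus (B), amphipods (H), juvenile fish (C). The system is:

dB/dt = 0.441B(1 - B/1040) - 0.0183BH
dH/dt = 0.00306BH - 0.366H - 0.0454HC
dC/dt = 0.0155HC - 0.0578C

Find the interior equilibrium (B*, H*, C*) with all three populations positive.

From dC/dt = 0: 0.0155H* = 0.0578, so H* = 3.73.
From dB/dt = 0: 0.441(1 - B*/1040) = 0.0183·3.73, giving B* = 1040·(1 - 0.155) = 879.
From dH/dt = 0: 0.00306·879 - 0.366 = 0.0454C*, so C* = 2.32/0.0454 = 51.2.

B* ≈ 879, H* ≈ 3.73, C* ≈ 51.2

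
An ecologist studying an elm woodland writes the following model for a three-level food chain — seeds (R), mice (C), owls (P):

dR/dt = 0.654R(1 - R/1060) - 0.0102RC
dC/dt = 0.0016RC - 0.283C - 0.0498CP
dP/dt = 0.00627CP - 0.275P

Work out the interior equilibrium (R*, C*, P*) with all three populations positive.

R* ≈ 335, C* ≈ 43.9, P* ≈ 5.08

From dP/dt = 0: 0.00627C* = 0.275, so C* = 43.9.
From dR/dt = 0: 0.654(1 - R*/1060) = 0.0102·43.9, giving R* = 1060·(1 - 0.684) = 335.
From dC/dt = 0: 0.0016·335 - 0.283 = 0.0498P*, so P* = 0.253/0.0498 = 5.08.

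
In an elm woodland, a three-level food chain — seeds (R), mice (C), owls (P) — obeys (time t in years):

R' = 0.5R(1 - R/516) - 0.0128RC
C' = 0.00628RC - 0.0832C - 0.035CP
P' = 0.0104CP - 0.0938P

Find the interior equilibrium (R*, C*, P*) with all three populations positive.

R* ≈ 397, C* ≈ 9.02, P* ≈ 68.8

From dP/dt = 0: 0.0104C* = 0.0938, so C* = 9.02.
From dR/dt = 0: 0.5(1 - R*/516) = 0.0128·9.02, giving R* = 516·(1 - 0.231) = 397.
From dC/dt = 0: 0.00628·397 - 0.0832 = 0.035P*, so P* = 2.41/0.035 = 68.8.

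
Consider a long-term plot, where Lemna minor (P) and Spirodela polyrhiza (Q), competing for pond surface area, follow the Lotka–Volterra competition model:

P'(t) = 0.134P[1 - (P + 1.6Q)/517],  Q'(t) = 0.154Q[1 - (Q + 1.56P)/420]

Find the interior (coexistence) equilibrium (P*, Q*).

P* ≈ 104, Q* ≈ 258

Setting both brackets to zero gives the nullclines P + 1.6Q = 517 and 1.56P + Q = 420.
Substituting Q = 420 - 1.56P into the first: P(1 - 1.6·1.56) = 517 - 1.6·420.
So P* = -155/-1.5 = 104, and then Q* = 420 - 1.56·104 = 258.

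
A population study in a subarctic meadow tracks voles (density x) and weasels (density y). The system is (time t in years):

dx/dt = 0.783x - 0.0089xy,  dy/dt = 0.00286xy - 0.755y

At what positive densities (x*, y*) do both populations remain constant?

x* ≈ 264, y* ≈ 88

Set dy/dt = 0 with y > 0: 0.00286x - 0.755 = 0, so x* = 0.755/0.00286 = 264.
Set dx/dt = 0 with x > 0: 0.783 - 0.0089y = 0, so y* = 0.783/0.0089 = 88.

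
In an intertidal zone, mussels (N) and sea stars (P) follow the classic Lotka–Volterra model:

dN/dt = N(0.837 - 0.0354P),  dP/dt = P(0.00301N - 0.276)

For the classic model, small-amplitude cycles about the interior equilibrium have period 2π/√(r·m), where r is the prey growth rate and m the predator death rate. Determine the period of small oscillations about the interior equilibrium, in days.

T ≈ 13.1 days

Here r = 0.837 and m = 0.276, so r·m = 0.231.
ω = √0.231 = 0.481 per day, hence T = 2π/ω ≈ 13.1 days.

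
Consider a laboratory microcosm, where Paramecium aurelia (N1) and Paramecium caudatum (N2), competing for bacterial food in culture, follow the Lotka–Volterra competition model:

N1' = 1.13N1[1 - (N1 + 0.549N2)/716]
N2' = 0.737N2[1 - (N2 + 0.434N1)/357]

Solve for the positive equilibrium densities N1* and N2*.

Setting both brackets to zero gives the nullclines N1 + 0.549N2 = 716 and 0.434N1 + N2 = 357.
Substituting N2 = 357 - 0.434N1 into the first: N1(1 - 0.549·0.434) = 716 - 0.549·357.
So N1* = 520/0.762 = 683, and then N2* = 357 - 0.434·683 = 60.7.

N1* ≈ 683, N2* ≈ 60.7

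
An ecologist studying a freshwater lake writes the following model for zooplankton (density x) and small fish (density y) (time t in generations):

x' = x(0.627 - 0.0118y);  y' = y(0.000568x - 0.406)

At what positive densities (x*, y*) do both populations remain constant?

x* ≈ 715, y* ≈ 53.1

Set dy/dt = 0 with y > 0: 0.000568x - 0.406 = 0, so x* = 0.406/0.000568 = 715.
Set dx/dt = 0 with x > 0: 0.627 - 0.0118y = 0, so y* = 0.627/0.0118 = 53.1.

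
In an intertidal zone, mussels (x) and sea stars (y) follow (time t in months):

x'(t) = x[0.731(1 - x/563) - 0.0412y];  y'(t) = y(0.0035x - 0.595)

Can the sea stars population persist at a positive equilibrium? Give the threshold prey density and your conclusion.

Threshold x = 170; K > 170, so yes, the predator persists.

The predator equation gives dy/dt > 0 only when x > 0.595/0.0035 = 170.
Without the predator, x → K = 563. Since 563 > 170, the predator can invade and persist.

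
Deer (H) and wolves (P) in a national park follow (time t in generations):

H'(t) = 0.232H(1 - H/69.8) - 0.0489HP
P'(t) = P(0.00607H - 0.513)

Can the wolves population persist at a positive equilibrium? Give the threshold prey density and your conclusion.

The predator equation gives dP/dt > 0 only when H > 0.513/0.00607 = 84.5.
Without the predator, H → K = 69.8. Since 69.8 < 84.5, the predator cannot invade.

Threshold H = 84.5; K < 84.5, so no, the predator goes extinct.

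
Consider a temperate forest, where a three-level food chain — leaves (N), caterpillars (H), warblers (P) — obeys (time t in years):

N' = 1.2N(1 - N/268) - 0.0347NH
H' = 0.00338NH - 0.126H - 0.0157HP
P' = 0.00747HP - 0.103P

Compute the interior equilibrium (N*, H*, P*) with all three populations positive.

From dP/dt = 0: 0.00747H* = 0.103, so H* = 13.8.
From dN/dt = 0: 1.2(1 - N*/268) = 0.0347·13.8, giving N* = 268·(1 - 0.399) = 161.
From dH/dt = 0: 0.00338·161 - 0.126 = 0.0157P*, so P* = 0.419/0.0157 = 26.7.

N* ≈ 161, H* ≈ 13.8, P* ≈ 26.7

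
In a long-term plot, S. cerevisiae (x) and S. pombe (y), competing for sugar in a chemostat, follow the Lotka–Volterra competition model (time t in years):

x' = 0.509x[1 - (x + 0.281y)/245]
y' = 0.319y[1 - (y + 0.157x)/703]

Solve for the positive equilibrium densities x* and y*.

Setting both brackets to zero gives the nullclines x + 0.281y = 245 and 0.157x + y = 703.
Substituting y = 703 - 0.157x into the first: x(1 - 0.281·0.157) = 245 - 0.281·703.
So x* = 47.5/0.956 = 49.6, and then y* = 703 - 0.157·49.6 = 695.

x* ≈ 49.6, y* ≈ 695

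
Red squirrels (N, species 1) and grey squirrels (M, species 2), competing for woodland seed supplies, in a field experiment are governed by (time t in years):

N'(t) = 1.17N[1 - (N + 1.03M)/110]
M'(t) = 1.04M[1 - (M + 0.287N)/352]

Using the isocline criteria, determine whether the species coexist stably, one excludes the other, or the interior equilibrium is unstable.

species 2 excludes species 1

Compare the nullcline intercepts: K1/α12 = 110/1.03 = 107 < K2 = 352; K2/α21 = 352/0.287 = 1230 > K1 = 110.
Since the inequalities point opposite ways, species 2 can invade but species 1 cannot.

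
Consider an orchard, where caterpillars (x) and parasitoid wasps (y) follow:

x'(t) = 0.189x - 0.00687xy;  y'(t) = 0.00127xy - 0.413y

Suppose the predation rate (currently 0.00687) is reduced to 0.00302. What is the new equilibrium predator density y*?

y* ≈ 62.6

At the interior fixed point, setting dx/dt = 0 with x > 0 fixes y* = (prey growth rate)/(xy coefficient) — independent of the other coefficients.
With the change, y* = 0.189/0.00302 = 62.6; it rises from 27.5.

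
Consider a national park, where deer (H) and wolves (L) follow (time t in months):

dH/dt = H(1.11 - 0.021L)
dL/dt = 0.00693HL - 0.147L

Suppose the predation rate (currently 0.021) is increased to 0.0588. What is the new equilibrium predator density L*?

At the interior fixed point, setting dH/dt = 0 with H > 0 fixes L* = (prey growth rate)/(HL coefficient) — independent of the other coefficients.
With the change, L* = 1.11/0.0588 = 18.9; it falls from 52.9.

L* ≈ 18.9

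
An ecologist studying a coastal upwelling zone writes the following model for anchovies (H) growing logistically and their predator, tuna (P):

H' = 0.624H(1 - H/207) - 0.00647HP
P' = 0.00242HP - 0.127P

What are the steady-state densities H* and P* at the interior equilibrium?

H* ≈ 52.5, P* ≈ 72

From dP/dt = 0 with P > 0: 0.00242H* = 0.127, so H* = 52.5.
Substitute into dH/dt = 0: 0.624(1 - 52.5/207) = 0.00647P*.
The bracket is 0.746, giving P* = 0.466/0.00647 = 72.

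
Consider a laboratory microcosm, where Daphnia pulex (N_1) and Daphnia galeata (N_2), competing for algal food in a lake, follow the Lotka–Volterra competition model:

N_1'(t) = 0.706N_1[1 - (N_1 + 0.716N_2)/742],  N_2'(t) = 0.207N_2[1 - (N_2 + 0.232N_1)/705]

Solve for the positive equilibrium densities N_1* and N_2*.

Setting both brackets to zero gives the nullclines N_1 + 0.716N_2 = 742 and 0.232N_1 + N_2 = 705.
Substituting N_2 = 705 - 0.232N_1 into the first: N_1(1 - 0.716·0.232) = 742 - 0.716·705.
So N_1* = 237/0.834 = 284, and then N_2* = 705 - 0.232·284 = 639.

N_1* ≈ 284, N_2* ≈ 639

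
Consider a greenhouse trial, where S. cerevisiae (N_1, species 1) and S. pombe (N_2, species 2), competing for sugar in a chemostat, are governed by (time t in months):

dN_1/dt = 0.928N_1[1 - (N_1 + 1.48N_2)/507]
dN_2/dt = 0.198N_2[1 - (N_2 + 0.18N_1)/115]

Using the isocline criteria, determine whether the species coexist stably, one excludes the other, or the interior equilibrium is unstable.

stable coexistence

Compare the nullcline intercepts: K1/α12 = 507/1.48 = 343 > K2 = 115; K2/α21 = 115/0.18 = 639 > K1 = 507.
Since both inequalities hold, each species can invade when rare, so the interior equilibrium is stable.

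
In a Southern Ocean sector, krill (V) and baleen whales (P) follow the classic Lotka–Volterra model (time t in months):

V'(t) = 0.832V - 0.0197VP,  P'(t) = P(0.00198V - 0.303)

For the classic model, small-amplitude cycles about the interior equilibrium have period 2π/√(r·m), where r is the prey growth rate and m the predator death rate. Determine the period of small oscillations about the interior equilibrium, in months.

T ≈ 12.5 months

Here r = 0.832 and m = 0.303, so r·m = 0.252.
ω = √0.252 = 0.502 per month, hence T = 2π/ω ≈ 12.5 months.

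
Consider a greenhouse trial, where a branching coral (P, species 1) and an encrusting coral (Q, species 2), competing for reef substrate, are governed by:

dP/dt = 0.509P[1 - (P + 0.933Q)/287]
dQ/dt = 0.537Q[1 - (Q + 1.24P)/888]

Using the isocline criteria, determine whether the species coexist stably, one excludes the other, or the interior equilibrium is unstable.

species 2 excludes species 1

Compare the nullcline intercepts: K1/α12 = 287/0.933 = 308 < K2 = 888; K2/α21 = 888/1.24 = 716 > K1 = 287.
Since the inequalities point opposite ways, species 2 can invade but species 1 cannot.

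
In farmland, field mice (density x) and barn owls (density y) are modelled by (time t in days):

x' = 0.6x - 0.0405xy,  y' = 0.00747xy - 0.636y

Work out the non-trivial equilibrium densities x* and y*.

Set dy/dt = 0 with y > 0: 0.00747x - 0.636 = 0, so x* = 0.636/0.00747 = 85.1.
Set dx/dt = 0 with x > 0: 0.6 - 0.0405y = 0, so y* = 0.6/0.0405 = 14.8.

x* ≈ 85.1, y* ≈ 14.8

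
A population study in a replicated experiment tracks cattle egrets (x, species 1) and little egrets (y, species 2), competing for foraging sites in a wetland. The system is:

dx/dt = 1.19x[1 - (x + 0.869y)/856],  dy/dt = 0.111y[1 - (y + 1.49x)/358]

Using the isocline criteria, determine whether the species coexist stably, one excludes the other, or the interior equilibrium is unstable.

species 1 excludes species 2

Compare the nullcline intercepts: K1/α12 = 856/0.869 = 985 > K2 = 358; K2/α21 = 358/1.49 = 240 < K1 = 856.
Since the inequalities point opposite ways, species 1 can invade but species 2 cannot.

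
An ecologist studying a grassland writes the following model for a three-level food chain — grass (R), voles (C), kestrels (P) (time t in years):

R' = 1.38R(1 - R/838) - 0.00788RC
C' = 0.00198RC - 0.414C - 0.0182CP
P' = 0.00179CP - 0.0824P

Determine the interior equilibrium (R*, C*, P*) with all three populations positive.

R* ≈ 618, C* ≈ 46, P* ≈ 44.5

From dP/dt = 0: 0.00179C* = 0.0824, so C* = 46.
From dR/dt = 0: 1.38(1 - R*/838) = 0.00788·46, giving R* = 838·(1 - 0.263) = 618.
From dC/dt = 0: 0.00198·618 - 0.414 = 0.0182P*, so P* = 0.809/0.0182 = 44.5.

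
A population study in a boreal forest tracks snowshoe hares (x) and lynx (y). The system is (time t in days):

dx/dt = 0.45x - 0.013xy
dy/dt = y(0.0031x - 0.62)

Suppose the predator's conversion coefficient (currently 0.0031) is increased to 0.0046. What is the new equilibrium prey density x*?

x* ≈ 135

At the interior fixed point, setting dy/dt = 0 with y > 0 fixes x* = (predator death rate)/(xy coefficient) — independent of the other coefficients.
With the change, x* = 0.62/0.0046 = 135; it falls from 200.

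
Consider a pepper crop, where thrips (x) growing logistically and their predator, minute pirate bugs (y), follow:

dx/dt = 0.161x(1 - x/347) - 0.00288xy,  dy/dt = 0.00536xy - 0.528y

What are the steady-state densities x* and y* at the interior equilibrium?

From dy/dt = 0 with y > 0: 0.00536x* = 0.528, so x* = 98.5.
Substitute into dx/dt = 0: 0.161(1 - 98.5/347) = 0.00288y*.
The bracket is 0.716, giving y* = 0.115/0.00288 = 40.

x* ≈ 98.5, y* ≈ 40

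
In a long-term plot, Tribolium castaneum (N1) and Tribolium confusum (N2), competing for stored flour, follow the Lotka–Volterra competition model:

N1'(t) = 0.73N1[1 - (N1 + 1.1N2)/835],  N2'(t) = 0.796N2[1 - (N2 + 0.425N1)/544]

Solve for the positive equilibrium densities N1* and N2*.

N1* ≈ 444, N2* ≈ 355

Setting both brackets to zero gives the nullclines N1 + 1.1N2 = 835 and 0.425N1 + N2 = 544.
Substituting N2 = 544 - 0.425N1 into the first: N1(1 - 1.1·0.425) = 835 - 1.1·544.
So N1* = 237/0.532 = 444, and then N2* = 544 - 0.425·444 = 355.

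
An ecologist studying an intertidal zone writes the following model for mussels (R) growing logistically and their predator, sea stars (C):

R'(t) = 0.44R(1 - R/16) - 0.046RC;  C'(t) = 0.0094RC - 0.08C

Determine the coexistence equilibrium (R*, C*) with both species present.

R* ≈ 8.51, C* ≈ 4.48

From dC/dt = 0 with C > 0: 0.0094R* = 0.08, so R* = 8.51.
Substitute into dR/dt = 0: 0.44(1 - 8.51/16) = 0.046C*.
The bracket is 0.468, giving C* = 0.206/0.046 = 4.48.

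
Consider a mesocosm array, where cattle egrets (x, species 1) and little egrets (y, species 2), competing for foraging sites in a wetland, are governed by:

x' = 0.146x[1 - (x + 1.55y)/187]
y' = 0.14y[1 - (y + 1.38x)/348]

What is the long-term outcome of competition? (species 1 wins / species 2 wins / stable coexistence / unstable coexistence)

species 2 excludes species 1

Compare the nullcline intercepts: K1/α12 = 187/1.55 = 121 < K2 = 348; K2/α21 = 348/1.38 = 252 > K1 = 187.
Since the inequalities point opposite ways, species 2 can invade but species 1 cannot.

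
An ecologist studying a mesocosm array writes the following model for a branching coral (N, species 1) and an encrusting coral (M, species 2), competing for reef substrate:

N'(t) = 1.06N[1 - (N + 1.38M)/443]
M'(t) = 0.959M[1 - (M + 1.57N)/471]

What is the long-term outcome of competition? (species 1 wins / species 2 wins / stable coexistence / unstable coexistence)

unstable coexistence (outcome depends on initial conditions)

Compare the nullcline intercepts: K1/α12 = 443/1.38 = 321 < K2 = 471; K2/α21 = 471/1.57 = 300 < K1 = 443.
Since both are reversed, neither can invade when rare; the interior point is a saddle.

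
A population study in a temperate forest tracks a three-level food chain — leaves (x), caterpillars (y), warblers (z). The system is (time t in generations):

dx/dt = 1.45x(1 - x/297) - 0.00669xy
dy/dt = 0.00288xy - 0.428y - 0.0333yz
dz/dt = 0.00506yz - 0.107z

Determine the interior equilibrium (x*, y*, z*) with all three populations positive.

From dz/dt = 0: 0.00506y* = 0.107, so y* = 21.1.
From dx/dt = 0: 1.45(1 - x*/297) = 0.00669·21.1, giving x* = 297·(1 - 0.0976) = 268.
From dy/dt = 0: 0.00288·268 - 0.428 = 0.0333z*, so z* = 0.344/0.0333 = 10.3.

x* ≈ 268, y* ≈ 21.1, z* ≈ 10.3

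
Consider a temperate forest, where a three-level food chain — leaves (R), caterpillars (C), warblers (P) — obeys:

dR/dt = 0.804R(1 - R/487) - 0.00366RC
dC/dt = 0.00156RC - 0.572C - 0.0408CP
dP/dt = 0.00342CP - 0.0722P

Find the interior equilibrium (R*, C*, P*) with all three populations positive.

From dP/dt = 0: 0.00342C* = 0.0722, so C* = 21.1.
From dR/dt = 0: 0.804(1 - R*/487) = 0.00366·21.1, giving R* = 487·(1 - 0.0961) = 440.
From dC/dt = 0: 0.00156·440 - 0.572 = 0.0408P*, so P* = 0.115/0.0408 = 2.81.

R* ≈ 440, C* ≈ 21.1, P* ≈ 2.81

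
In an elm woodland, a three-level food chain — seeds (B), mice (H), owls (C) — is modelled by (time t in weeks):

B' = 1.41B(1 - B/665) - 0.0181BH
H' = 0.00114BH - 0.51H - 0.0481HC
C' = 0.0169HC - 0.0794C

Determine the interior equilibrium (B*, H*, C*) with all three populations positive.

B* ≈ 625, H* ≈ 4.7, C* ≈ 4.21

From dC/dt = 0: 0.0169H* = 0.0794, so H* = 4.7.
From dB/dt = 0: 1.41(1 - B*/665) = 0.0181·4.7, giving B* = 665·(1 - 0.0603) = 625.
From dH/dt = 0: 0.00114·625 - 0.51 = 0.0481C*, so C* = 0.202/0.0481 = 4.21.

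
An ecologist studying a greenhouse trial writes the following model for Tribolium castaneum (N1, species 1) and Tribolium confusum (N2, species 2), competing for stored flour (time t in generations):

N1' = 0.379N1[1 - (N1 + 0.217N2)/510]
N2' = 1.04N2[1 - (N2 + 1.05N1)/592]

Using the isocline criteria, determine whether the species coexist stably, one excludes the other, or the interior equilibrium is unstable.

Compare the nullcline intercepts: K1/α12 = 510/0.217 = 2350 > K2 = 592; K2/α21 = 592/1.05 = 564 > K1 = 510.
Since both inequalities hold, each species can invade when rare, so the interior equilibrium is stable.

stable coexistence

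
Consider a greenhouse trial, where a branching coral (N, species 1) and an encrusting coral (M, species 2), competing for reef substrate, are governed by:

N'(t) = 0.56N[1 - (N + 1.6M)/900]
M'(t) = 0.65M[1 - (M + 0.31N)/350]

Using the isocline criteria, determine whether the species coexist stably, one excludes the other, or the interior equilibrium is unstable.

stable coexistence

Compare the nullcline intercepts: K1/α12 = 900/1.6 = 562 > K2 = 350; K2/α21 = 350/0.31 = 1130 > K1 = 900.
Since both inequalities hold, each species can invade when rare, so the interior equilibrium is stable.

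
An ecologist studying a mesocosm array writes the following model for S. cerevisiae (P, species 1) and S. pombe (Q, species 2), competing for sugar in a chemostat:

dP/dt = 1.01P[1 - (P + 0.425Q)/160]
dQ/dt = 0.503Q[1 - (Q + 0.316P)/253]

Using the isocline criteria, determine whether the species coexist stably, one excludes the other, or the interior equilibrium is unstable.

Compare the nullcline intercepts: K1/α12 = 160/0.425 = 376 > K2 = 253; K2/α21 = 253/0.316 = 801 > K1 = 160.
Since both inequalities hold, each species can invade when rare, so the interior equilibrium is stable.

stable coexistence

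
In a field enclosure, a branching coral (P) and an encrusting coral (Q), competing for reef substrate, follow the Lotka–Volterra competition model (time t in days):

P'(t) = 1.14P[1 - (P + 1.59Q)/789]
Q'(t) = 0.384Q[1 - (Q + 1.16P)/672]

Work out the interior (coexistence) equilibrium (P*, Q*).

Setting both brackets to zero gives the nullclines P + 1.59Q = 789 and 1.16P + Q = 672.
Substituting Q = 672 - 1.16P into the first: P(1 - 1.59·1.16) = 789 - 1.59·672.
So P* = -279/-0.844 = 331, and then Q* = 672 - 1.16·331 = 288.

P* ≈ 331, Q* ≈ 288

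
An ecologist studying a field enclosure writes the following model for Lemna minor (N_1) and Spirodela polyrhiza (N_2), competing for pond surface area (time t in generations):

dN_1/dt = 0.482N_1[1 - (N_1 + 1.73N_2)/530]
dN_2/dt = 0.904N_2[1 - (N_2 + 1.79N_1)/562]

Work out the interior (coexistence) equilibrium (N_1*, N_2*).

N_1* ≈ 211, N_2* ≈ 184

Setting both brackets to zero gives the nullclines N_1 + 1.73N_2 = 530 and 1.79N_1 + N_2 = 562.
Substituting N_2 = 562 - 1.79N_1 into the first: N_1(1 - 1.73·1.79) = 530 - 1.73·562.
So N_1* = -442/-2.1 = 211, and then N_2* = 562 - 1.79·211 = 184.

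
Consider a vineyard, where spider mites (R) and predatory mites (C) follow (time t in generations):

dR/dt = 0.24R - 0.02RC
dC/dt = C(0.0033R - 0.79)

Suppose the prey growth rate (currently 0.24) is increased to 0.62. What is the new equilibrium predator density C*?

At the interior fixed point, setting dR/dt = 0 with R > 0 fixes C* = (prey growth rate)/(RC coefficient) — independent of the other coefficients.
With the change, C* = 0.62/0.02 = 31; it rises from 12.

C* ≈ 31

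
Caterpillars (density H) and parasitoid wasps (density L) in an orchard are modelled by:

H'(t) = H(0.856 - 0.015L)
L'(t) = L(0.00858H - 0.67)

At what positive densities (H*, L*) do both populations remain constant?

H* ≈ 78.1, L* ≈ 57.1

Set dL/dt = 0 with L > 0: 0.00858H - 0.67 = 0, so H* = 0.67/0.00858 = 78.1.
Set dH/dt = 0 with H > 0: 0.856 - 0.015L = 0, so L* = 0.856/0.015 = 57.1.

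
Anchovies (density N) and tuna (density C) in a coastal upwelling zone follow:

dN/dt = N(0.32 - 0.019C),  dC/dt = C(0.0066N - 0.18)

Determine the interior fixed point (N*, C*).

Set dC/dt = 0 with C > 0: 0.0066N - 0.18 = 0, so N* = 0.18/0.0066 = 27.3.
Set dN/dt = 0 with N > 0: 0.32 - 0.019C = 0, so C* = 0.32/0.019 = 16.8.

N* ≈ 27.3, C* ≈ 16.8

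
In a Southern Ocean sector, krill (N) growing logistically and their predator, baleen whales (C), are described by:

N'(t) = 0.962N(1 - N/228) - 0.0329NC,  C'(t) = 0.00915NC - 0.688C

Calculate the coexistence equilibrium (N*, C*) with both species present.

N* ≈ 75.2, C* ≈ 19.6

From dC/dt = 0 with C > 0: 0.00915N* = 0.688, so N* = 75.2.
Substitute into dN/dt = 0: 0.962(1 - 75.2/228) = 0.0329C*.
The bracket is 0.67, giving C* = 0.645/0.0329 = 19.6.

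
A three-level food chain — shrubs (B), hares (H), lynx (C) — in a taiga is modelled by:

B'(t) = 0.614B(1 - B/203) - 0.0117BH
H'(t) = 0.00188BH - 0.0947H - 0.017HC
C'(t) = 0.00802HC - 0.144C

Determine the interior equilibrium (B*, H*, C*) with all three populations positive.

B* ≈ 134, H* ≈ 18, C* ≈ 9.2

From dC/dt = 0: 0.00802H* = 0.144, so H* = 18.
From dB/dt = 0: 0.614(1 - B*/203) = 0.0117·18, giving B* = 203·(1 - 0.342) = 134.
From dH/dt = 0: 0.00188·134 - 0.0947 = 0.017C*, so C* = 0.156/0.017 = 9.2.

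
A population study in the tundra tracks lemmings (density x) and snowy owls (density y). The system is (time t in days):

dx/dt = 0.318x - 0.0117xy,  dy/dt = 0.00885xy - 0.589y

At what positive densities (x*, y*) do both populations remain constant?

x* ≈ 66.6, y* ≈ 27.2

Set dy/dt = 0 with y > 0: 0.00885x - 0.589 = 0, so x* = 0.589/0.00885 = 66.6.
Set dx/dt = 0 with x > 0: 0.318 - 0.0117y = 0, so y* = 0.318/0.0117 = 27.2.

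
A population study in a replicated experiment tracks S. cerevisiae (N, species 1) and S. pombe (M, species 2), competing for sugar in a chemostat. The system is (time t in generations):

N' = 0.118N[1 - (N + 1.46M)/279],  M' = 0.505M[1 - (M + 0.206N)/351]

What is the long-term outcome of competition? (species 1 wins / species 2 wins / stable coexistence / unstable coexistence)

Compare the nullcline intercepts: K1/α12 = 279/1.46 = 191 < K2 = 351; K2/α21 = 351/0.206 = 1700 > K1 = 279.
Since the inequalities point opposite ways, species 2 can invade but species 1 cannot.

species 2 excludes species 1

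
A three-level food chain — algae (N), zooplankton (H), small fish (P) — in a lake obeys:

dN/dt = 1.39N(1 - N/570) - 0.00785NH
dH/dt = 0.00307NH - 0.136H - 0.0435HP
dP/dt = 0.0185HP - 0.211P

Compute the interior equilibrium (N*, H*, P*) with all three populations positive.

N* ≈ 533, H* ≈ 11.4, P* ≈ 34.5

From dP/dt = 0: 0.0185H* = 0.211, so H* = 11.4.
From dN/dt = 0: 1.39(1 - N*/570) = 0.00785·11.4, giving N* = 570·(1 - 0.0644) = 533.
From dH/dt = 0: 0.00307·533 - 0.136 = 0.0435P*, so P* = 1.5/0.0435 = 34.5.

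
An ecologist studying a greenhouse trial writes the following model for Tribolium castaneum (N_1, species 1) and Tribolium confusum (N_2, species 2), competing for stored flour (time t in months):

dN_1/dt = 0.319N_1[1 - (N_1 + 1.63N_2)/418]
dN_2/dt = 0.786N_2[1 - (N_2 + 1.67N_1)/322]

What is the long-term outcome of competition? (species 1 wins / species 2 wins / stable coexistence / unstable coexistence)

unstable coexistence (outcome depends on initial conditions)

Compare the nullcline intercepts: K1/α12 = 418/1.63 = 256 < K2 = 322; K2/α21 = 322/1.67 = 193 < K1 = 418.
Since both are reversed, neither can invade when rare; the interior point is a saddle.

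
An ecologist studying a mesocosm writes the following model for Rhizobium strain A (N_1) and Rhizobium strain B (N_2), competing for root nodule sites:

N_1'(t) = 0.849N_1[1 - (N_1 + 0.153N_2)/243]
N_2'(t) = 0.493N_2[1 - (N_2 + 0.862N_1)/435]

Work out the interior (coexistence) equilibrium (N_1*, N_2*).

N_1* ≈ 203, N_2* ≈ 260

Setting both brackets to zero gives the nullclines N_1 + 0.153N_2 = 243 and 0.862N_1 + N_2 = 435.
Substituting N_2 = 435 - 0.862N_1 into the first: N_1(1 - 0.153·0.862) = 243 - 0.153·435.
So N_1* = 176/0.868 = 203, and then N_2* = 435 - 0.862·203 = 260.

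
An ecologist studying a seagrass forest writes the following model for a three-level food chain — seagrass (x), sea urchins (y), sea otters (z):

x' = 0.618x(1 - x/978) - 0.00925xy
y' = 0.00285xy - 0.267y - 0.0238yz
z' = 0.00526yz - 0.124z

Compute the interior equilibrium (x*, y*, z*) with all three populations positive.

x* ≈ 633, y* ≈ 23.6, z* ≈ 64.6

From dz/dt = 0: 0.00526y* = 0.124, so y* = 23.6.
From dx/dt = 0: 0.618(1 - x*/978) = 0.00925·23.6, giving x* = 978·(1 - 0.353) = 633.
From dy/dt = 0: 0.00285·633 - 0.267 = 0.0238z*, so z* = 1.54/0.0238 = 64.6.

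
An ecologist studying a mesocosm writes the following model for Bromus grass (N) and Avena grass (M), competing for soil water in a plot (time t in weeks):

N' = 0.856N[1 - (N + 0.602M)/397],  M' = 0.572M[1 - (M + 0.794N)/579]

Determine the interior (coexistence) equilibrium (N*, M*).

Setting both brackets to zero gives the nullclines N + 0.602M = 397 and 0.794N + M = 579.
Substituting M = 579 - 0.794N into the first: N(1 - 0.602·0.794) = 397 - 0.602·579.
So N* = 48.4/0.522 = 92.8, and then M* = 579 - 0.794·92.8 = 505.

N* ≈ 92.8, M* ≈ 505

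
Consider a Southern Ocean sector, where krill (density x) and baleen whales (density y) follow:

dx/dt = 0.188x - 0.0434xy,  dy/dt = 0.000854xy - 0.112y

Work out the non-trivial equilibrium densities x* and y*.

x* ≈ 131, y* ≈ 4.33

Set dy/dt = 0 with y > 0: 0.000854x - 0.112 = 0, so x* = 0.112/0.000854 = 131.
Set dx/dt = 0 with x > 0: 0.188 - 0.0434y = 0, so y* = 0.188/0.0434 = 4.33.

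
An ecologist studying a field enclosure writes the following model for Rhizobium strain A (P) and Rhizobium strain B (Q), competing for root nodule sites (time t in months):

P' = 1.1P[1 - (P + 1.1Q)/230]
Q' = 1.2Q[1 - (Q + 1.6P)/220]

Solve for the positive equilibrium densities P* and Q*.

P* ≈ 15.8, Q* ≈ 195

Setting both brackets to zero gives the nullclines P + 1.1Q = 230 and 1.6P + Q = 220.
Substituting Q = 220 - 1.6P into the first: P(1 - 1.1·1.6) = 230 - 1.1·220.
So P* = -12/-0.76 = 15.8, and then Q* = 220 - 1.6·15.8 = 195.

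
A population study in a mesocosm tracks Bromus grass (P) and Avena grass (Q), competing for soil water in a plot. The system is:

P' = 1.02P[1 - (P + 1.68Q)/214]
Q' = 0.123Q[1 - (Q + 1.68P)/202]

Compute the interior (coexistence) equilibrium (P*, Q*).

P* ≈ 68.8, Q* ≈ 86.4

Setting both brackets to zero gives the nullclines P + 1.68Q = 214 and 1.68P + Q = 202.
Substituting Q = 202 - 1.68P into the first: P(1 - 1.68·1.68) = 214 - 1.68·202.
So P* = -125/-1.82 = 68.8, and then Q* = 202 - 1.68·68.8 = 86.4.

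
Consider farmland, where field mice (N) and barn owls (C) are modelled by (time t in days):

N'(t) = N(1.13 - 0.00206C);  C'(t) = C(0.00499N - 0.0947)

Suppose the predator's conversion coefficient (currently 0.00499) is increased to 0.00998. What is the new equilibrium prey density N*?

N* ≈ 9.49

At the interior fixed point, setting dC/dt = 0 with C > 0 fixes N* = (predator death rate)/(NC coefficient) — independent of the other coefficients.
With the change, N* = 0.0947/0.00998 = 9.49; it falls from 19.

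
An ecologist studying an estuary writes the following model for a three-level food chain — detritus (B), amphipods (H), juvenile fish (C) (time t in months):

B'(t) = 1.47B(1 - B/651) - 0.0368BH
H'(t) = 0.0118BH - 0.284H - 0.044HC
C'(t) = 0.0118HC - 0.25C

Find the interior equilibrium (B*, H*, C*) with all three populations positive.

B* ≈ 306, H* ≈ 21.2, C* ≈ 75.5

From dC/dt = 0: 0.0118H* = 0.25, so H* = 21.2.
From dB/dt = 0: 1.47(1 - B*/651) = 0.0368·21.2, giving B* = 651·(1 - 0.53) = 306.
From dH/dt = 0: 0.0118·306 - 0.284 = 0.044C*, so C* = 3.32/0.044 = 75.5.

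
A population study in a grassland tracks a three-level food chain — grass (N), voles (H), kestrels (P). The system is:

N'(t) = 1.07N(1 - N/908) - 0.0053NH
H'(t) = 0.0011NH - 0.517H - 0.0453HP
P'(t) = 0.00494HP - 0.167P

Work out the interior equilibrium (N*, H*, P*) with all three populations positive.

From dP/dt = 0: 0.00494H* = 0.167, so H* = 33.8.
From dN/dt = 0: 1.07(1 - N*/908) = 0.0053·33.8, giving N* = 908·(1 - 0.167) = 756.
From dH/dt = 0: 0.0011·756 - 0.517 = 0.0453P*, so P* = 0.315/0.0453 = 6.94.

N* ≈ 756, H* ≈ 33.8, P* ≈ 6.94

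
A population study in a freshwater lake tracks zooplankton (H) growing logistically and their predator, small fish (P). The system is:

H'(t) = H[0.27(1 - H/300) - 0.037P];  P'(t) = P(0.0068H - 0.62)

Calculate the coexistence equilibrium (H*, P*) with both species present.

H* ≈ 91.2, P* ≈ 5.08

From dP/dt = 0 with P > 0: 0.0068H* = 0.62, so H* = 91.2.
Substitute into dH/dt = 0: 0.27(1 - 91.2/300) = 0.037P*.
The bracket is 0.696, giving P* = 0.188/0.037 = 5.08.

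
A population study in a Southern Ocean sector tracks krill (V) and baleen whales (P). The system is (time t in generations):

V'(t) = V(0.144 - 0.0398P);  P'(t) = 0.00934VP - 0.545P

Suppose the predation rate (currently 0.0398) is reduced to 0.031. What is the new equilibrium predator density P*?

At the interior fixed point, setting dV/dt = 0 with V > 0 fixes P* = (prey growth rate)/(VP coefficient) — independent of the other coefficients.
With the change, P* = 0.144/0.031 = 4.65; it rises from 3.62.

P* ≈ 4.65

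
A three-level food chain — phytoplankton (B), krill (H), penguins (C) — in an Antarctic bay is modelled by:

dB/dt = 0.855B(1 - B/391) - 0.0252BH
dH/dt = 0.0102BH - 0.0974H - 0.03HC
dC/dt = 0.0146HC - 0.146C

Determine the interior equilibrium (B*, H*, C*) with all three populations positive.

From dC/dt = 0: 0.0146H* = 0.146, so H* = 10.
From dB/dt = 0: 0.855(1 - B*/391) = 0.0252·10, giving B* = 391·(1 - 0.295) = 276.
From dH/dt = 0: 0.0102·276 - 0.0974 = 0.03C*, so C* = 2.72/0.03 = 90.5.

B* ≈ 276, H* ≈ 10, C* ≈ 90.5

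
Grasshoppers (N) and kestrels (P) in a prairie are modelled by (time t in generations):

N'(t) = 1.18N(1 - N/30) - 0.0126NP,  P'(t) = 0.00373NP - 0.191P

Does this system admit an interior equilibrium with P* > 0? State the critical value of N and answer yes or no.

Threshold N = 51.2; K < 51.2, so no, the predator goes extinct.

The predator equation gives dP/dt > 0 only when N > 0.191/0.00373 = 51.2.
Without the predator, N → K = 30. Since 30 < 51.2, the predator cannot invade.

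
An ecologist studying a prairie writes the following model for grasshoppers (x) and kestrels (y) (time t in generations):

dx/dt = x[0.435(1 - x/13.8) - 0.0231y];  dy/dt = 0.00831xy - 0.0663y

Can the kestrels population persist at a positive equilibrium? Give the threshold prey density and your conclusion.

Threshold x = 7.98; K > 7.98, so yes, the predator persists.

The predator equation gives dy/dt > 0 only when x > 0.0663/0.00831 = 7.98.
Without the predator, x → K = 13.8. Since 13.8 > 7.98, the predator can invade and persist.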